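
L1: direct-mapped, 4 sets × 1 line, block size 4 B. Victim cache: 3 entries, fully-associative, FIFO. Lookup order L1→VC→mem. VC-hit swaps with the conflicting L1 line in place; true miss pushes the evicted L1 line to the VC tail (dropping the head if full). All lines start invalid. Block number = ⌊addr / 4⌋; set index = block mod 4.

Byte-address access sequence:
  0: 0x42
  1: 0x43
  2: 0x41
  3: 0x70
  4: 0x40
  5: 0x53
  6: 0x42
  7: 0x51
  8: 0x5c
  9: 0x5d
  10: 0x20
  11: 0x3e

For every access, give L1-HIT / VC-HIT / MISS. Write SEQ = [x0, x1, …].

SEQ = [MISS, L1-HIT, L1-HIT, MISS, VC-HIT, MISS, VC-HIT, VC-HIT, MISS, L1-HIT, MISS, MISS]

  [0] addr=0x42 blk=16 s=0: MISS | VC []
  [1] addr=0x43 blk=16 s=0: L1-HIT | VC []
  [2] addr=0x41 blk=16 s=0: L1-HIT | VC []
  [3] addr=0x70 blk=28 s=0: MISS | VC [16]
  [4] addr=0x40 blk=16 s=0: VC-HIT | VC [28]
  [5] addr=0x53 blk=20 s=0: MISS | VC [28, 16]
  [6] addr=0x42 blk=16 s=0: VC-HIT | VC [28, 20]
  [7] addr=0x51 blk=20 s=0: VC-HIT | VC [28, 16]
  [8] addr=0x5c blk=23 s=3: MISS | VC [28, 16]
  [9] addr=0x5d blk=23 s=3: L1-HIT | VC [28, 16]
  [10] addr=0x20 blk=8 s=0: MISS | VC [28, 16, 20]
  [11] addr=0x3e blk=15 s=3: MISS | VC [16, 20, 23]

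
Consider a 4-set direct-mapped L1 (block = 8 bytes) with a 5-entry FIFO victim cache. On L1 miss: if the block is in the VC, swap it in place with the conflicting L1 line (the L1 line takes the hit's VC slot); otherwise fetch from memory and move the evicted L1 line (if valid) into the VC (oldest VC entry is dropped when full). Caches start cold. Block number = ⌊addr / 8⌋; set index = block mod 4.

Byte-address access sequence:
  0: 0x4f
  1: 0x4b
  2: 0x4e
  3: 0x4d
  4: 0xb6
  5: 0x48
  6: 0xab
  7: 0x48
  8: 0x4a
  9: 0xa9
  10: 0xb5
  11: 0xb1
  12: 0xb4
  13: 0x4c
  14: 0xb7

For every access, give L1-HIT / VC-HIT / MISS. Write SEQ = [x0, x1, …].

0: 0x4f (blk 9, set 1) → MISS  vc=[]
1: 0x4b (blk 9, set 1) → L1-HIT  vc=[]
2: 0x4e (blk 9, set 1) → L1-HIT  vc=[]
3: 0x4d (blk 9, set 1) → L1-HIT  vc=[]
4: 0xb6 (blk 22, set 2) → MISS  vc=[]
5: 0x48 (blk 9, set 1) → L1-HIT  vc=[]
6: 0xab (blk 21, set 1) → MISS  vc=[9]
7: 0x48 (blk 9, set 1) → VC-HIT  vc=[21]
8: 0x4a (blk 9, set 1) → L1-HIT  vc=[21]
9: 0xa9 (blk 21, set 1) → VC-HIT  vc=[9]
10: 0xb5 (blk 22, set 2) → L1-HIT  vc=[9]
11: 0xb1 (blk 22, set 2) → L1-HIT  vc=[9]
12: 0xb4 (blk 22, set 2) → L1-HIT  vc=[9]
13: 0x4c (blk 9, set 1) → VC-HIT  vc=[21]
14: 0xb7 (blk 22, set 2) → L1-HIT  vc=[21]

SEQ = [MISS, L1-HIT, L1-HIT, L1-HIT, MISS, L1-HIT, MISS, VC-HIT, L1-HIT, VC-HIT, L1-HIT, L1-HIT, L1-HIT, VC-HIT, L1-HIT]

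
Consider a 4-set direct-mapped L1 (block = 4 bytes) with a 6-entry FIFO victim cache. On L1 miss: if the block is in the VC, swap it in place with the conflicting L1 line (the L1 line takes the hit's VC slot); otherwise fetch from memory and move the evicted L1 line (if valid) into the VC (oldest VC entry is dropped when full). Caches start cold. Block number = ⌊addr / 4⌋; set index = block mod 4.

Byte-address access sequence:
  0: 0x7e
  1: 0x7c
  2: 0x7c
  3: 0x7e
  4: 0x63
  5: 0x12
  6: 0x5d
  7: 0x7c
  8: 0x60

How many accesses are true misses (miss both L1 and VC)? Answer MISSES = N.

MISSES = 4

0: 0x7e (blk 31, set 3) → MISS  vc=[]
1: 0x7c (blk 31, set 3) → L1-HIT  vc=[]
2: 0x7c (blk 31, set 3) → L1-HIT  vc=[]
3: 0x7e (blk 31, set 3) → L1-HIT  vc=[]
4: 0x63 (blk 24, set 0) → MISS  vc=[]
5: 0x12 (blk 4, set 0) → MISS  vc=[24]
6: 0x5d (blk 23, set 3) → MISS  vc=[24, 31]
7: 0x7c (blk 31, set 3) → VC-HIT  vc=[24, 23]
8: 0x60 (blk 24, set 0) → VC-HIT  vc=[4, 23]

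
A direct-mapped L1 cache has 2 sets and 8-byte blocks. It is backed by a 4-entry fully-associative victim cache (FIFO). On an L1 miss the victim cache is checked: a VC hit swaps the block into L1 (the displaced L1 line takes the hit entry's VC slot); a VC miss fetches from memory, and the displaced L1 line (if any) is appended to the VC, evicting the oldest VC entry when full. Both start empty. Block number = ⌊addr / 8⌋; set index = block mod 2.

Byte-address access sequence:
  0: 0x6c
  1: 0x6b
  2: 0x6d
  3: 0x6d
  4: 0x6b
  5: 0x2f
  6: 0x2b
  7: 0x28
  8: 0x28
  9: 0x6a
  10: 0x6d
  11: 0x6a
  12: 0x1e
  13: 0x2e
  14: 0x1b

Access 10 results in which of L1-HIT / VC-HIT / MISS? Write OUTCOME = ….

OUTCOME = L1-HIT

  [0] addr=0x6c blk=13 s=1: MISS | VC []
  [1] addr=0x6b blk=13 s=1: L1-HIT | VC []
  [2] addr=0x6d blk=13 s=1: L1-HIT | VC []
  [3] addr=0x6d blk=13 s=1: L1-HIT | VC []
  [4] addr=0x6b blk=13 s=1: L1-HIT | VC []
  [5] addr=0x2f blk=5 s=1: MISS | VC [13]
  [6] addr=0x2b blk=5 s=1: L1-HIT | VC [13]
  [7] addr=0x28 blk=5 s=1: L1-HIT | VC [13]
  [8] addr=0x28 blk=5 s=1: L1-HIT | VC [13]
  [9] addr=0x6a blk=13 s=1: VC-HIT | VC [5]
  [10] addr=0x6d blk=13 s=1: L1-HIT | VC [5]
  [11] addr=0x6a blk=13 s=1: L1-HIT | VC [5]
  [12] addr=0x1e blk=3 s=1: MISS | VC [5, 13]
  [13] addr=0x2e blk=5 s=1: VC-HIT | VC [3, 13]
  [14] addr=0x1b blk=3 s=1: VC-HIT | VC [5, 13]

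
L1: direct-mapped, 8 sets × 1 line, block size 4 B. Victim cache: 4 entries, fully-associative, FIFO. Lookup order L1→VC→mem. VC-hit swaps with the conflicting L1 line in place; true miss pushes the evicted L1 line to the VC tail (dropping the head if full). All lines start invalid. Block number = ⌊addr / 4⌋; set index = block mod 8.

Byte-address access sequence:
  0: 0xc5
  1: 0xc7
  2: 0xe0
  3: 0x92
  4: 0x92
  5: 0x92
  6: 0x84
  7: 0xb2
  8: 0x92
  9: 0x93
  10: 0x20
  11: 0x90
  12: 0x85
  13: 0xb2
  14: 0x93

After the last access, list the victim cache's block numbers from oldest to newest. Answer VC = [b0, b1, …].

VC = [49, 44, 56]

#0 0xc5→b49/s1 MISS; vc=[]
#1 0xc7→b49/s1 L1-HIT; vc=[]
#2 0xe0→b56/s0 MISS; vc=[]
#3 0x92→b36/s4 MISS; vc=[]
#4 0x92→b36/s4 L1-HIT; vc=[]
#5 0x92→b36/s4 L1-HIT; vc=[]
#6 0x84→b33/s1 MISS; vc=[49]
#7 0xb2→b44/s4 MISS; vc=[49,36]
#8 0x92→b36/s4 VC-HIT; vc=[49,44]
#9 0x93→b36/s4 L1-HIT; vc=[49,44]
#10 0x20→b8/s0 MISS; vc=[49,44,56]
#11 0x90→b36/s4 L1-HIT; vc=[49,44,56]
#12 0x85→b33/s1 L1-HIT; vc=[49,44,56]
#13 0xb2→b44/s4 VC-HIT; vc=[49,36,56]
#14 0x93→b36/s4 VC-HIT; vc=[49,44,56]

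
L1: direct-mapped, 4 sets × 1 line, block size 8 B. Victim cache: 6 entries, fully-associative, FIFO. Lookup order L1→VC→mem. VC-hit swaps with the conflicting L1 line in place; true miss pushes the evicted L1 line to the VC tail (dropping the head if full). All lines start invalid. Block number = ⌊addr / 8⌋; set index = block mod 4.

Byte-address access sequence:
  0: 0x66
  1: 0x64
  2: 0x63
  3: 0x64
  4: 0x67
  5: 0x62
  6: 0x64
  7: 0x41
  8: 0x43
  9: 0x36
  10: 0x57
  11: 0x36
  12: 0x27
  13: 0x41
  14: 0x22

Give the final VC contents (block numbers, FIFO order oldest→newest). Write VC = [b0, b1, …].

VC = [12, 10, 8]

0: 0x66 (blk 12, set 0) → MISS  vc=[]
1: 0x64 (blk 12, set 0) → L1-HIT  vc=[]
2: 0x63 (blk 12, set 0) → L1-HIT  vc=[]
3: 0x64 (blk 12, set 0) → L1-HIT  vc=[]
4: 0x67 (blk 12, set 0) → L1-HIT  vc=[]
5: 0x62 (blk 12, set 0) → L1-HIT  vc=[]
6: 0x64 (blk 12, set 0) → L1-HIT  vc=[]
7: 0x41 (blk 8, set 0) → MISS  vc=[12]
8: 0x43 (blk 8, set 0) → L1-HIT  vc=[12]
9: 0x36 (blk 6, set 2) → MISS  vc=[12]
10: 0x57 (blk 10, set 2) → MISS  vc=[12, 6]
11: 0x36 (blk 6, set 2) → VC-HIT  vc=[12, 10]
12: 0x27 (blk 4, set 0) → MISS  vc=[12, 10, 8]
13: 0x41 (blk 8, set 0) → VC-HIT  vc=[12, 10, 4]
14: 0x22 (blk 4, set 0) → VC-HIT  vc=[12, 10, 8]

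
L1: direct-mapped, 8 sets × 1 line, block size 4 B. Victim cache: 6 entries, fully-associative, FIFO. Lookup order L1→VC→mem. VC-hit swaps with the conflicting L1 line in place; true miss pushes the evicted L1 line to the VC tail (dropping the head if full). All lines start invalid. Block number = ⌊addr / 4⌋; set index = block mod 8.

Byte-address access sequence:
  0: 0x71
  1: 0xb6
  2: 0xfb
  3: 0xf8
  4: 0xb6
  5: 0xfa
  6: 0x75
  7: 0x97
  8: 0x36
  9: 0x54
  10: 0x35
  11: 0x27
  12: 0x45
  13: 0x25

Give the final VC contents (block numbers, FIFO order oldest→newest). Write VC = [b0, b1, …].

VC = [45, 29, 37, 21, 17]

0: 0x71 (blk 28, set 4) → MISS  vc=[]
1: 0xb6 (blk 45, set 5) → MISS  vc=[]
2: 0xfb (blk 62, set 6) → MISS  vc=[]
3: 0xf8 (blk 62, set 6) → L1-HIT  vc=[]
4: 0xb6 (blk 45, set 5) → L1-HIT  vc=[]
5: 0xfa (blk 62, set 6) → L1-HIT  vc=[]
6: 0x75 (blk 29, set 5) → MISS  vc=[45]
7: 0x97 (blk 37, set 5) → MISS  vc=[45, 29]
8: 0x36 (blk 13, set 5) → MISS  vc=[45, 29, 37]
9: 0x54 (blk 21, set 5) → MISS  vc=[45, 29, 37, 13]
10: 0x35 (blk 13, set 5) → VC-HIT  vc=[45, 29, 37, 21]
11: 0x27 (blk 9, set 1) → MISS  vc=[45, 29, 37, 21]
12: 0x45 (blk 17, set 1) → MISS  vc=[45, 29, 37, 21, 9]
13: 0x25 (blk 9, set 1) → VC-HIT  vc=[45, 29, 37, 21, 17]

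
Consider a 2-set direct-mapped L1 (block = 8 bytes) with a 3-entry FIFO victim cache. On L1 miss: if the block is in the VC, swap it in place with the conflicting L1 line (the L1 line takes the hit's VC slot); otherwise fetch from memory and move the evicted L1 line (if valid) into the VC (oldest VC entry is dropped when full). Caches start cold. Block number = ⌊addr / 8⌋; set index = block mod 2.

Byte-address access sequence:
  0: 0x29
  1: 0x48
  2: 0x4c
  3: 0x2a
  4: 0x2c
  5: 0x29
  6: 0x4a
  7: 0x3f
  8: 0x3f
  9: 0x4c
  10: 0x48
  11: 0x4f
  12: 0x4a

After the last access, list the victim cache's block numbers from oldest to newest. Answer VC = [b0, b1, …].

  [0] addr=0x29 blk=5 s=1: MISS | VC []
  [1] addr=0x48 blk=9 s=1: MISS | VC [5]
  [2] addr=0x4c blk=9 s=1: L1-HIT | VC [5]
  [3] addr=0x2a blk=5 s=1: VC-HIT | VC [9]
  [4] addr=0x2c blk=5 s=1: L1-HIT | VC [9]
  [5] addr=0x29 blk=5 s=1: L1-HIT | VC [9]
  [6] addr=0x4a blk=9 s=1: VC-HIT | VC [5]
  [7] addr=0x3f blk=7 s=1: MISS | VC [5, 9]
  [8] addr=0x3f blk=7 s=1: L1-HIT | VC [5, 9]
  [9] addr=0x4c blk=9 s=1: VC-HIT | VC [5, 7]
  [10] addr=0x48 blk=9 s=1: L1-HIT | VC [5, 7]
  [11] addr=0x4f blk=9 s=1: L1-HIT | VC [5, 7]
  [12] addr=0x4a blk=9 s=1: L1-HIT | VC [5, 7]

VC = [5, 7]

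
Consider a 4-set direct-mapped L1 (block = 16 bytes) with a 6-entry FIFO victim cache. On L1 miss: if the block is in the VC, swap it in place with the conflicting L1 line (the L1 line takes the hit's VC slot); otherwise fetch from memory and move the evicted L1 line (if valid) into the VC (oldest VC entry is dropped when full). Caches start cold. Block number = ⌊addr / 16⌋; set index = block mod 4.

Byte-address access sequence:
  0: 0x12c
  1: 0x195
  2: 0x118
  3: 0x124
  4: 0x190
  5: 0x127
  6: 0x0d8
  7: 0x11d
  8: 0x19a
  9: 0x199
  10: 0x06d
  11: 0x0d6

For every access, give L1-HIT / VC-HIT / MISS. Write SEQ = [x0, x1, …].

  [0] addr=0x12c blk=18 s=2: MISS | VC []
  [1] addr=0x195 blk=25 s=1: MISS | VC []
  [2] addr=0x118 blk=17 s=1: MISS | VC [25]
  [3] addr=0x124 blk=18 s=2: L1-HIT | VC [25]
  [4] addr=0x190 blk=25 s=1: VC-HIT | VC [17]
  [5] addr=0x127 blk=18 s=2: L1-HIT | VC [17]
  [6] addr=0xd8 blk=13 s=1: MISS | VC [17, 25]
  [7] addr=0x11d blk=17 s=1: VC-HIT | VC [13, 25]
  [8] addr=0x19a blk=25 s=1: VC-HIT | VC [13, 17]
  [9] addr=0x199 blk=25 s=1: L1-HIT | VC [13, 17]
  [10] addr=0x6d blk=6 s=2: MISS | VC [13, 17, 18]
  [11] addr=0xd6 blk=13 s=1: VC-HIT | VC [25, 17, 18]

SEQ = [MISS, MISS, MISS, L1-HIT, VC-HIT, L1-HIT, MISS, VC-HIT, VC-HIT, L1-HIT, MISS, VC-HIT]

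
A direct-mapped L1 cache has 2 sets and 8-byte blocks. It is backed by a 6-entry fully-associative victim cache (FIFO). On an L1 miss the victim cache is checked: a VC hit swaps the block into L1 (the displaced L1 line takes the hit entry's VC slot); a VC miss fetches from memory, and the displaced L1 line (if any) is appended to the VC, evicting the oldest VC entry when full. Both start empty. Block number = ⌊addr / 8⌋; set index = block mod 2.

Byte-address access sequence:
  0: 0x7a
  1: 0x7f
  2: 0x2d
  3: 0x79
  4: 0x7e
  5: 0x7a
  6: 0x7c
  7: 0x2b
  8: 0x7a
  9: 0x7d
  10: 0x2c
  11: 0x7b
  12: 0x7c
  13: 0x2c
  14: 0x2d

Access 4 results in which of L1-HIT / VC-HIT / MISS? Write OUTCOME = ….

#0 0x7a→b15/s1 MISS; vc=[]
#1 0x7f→b15/s1 L1-HIT; vc=[]
#2 0x2d→b5/s1 MISS; vc=[15]
#3 0x79→b15/s1 VC-HIT; vc=[5]
#4 0x7e→b15/s1 L1-HIT; vc=[5]
#5 0x7a→b15/s1 L1-HIT; vc=[5]
#6 0x7c→b15/s1 L1-HIT; vc=[5]
#7 0x2b→b5/s1 VC-HIT; vc=[15]
#8 0x7a→b15/s1 VC-HIT; vc=[5]
#9 0x7d→b15/s1 L1-HIT; vc=[5]
#10 0x2c→b5/s1 VC-HIT; vc=[15]
#11 0x7b→b15/s1 VC-HIT; vc=[5]
#12 0x7c→b15/s1 L1-HIT; vc=[5]
#13 0x2c→b5/s1 VC-HIT; vc=[15]
#14 0x2d→b5/s1 L1-HIT; vc=[15]

OUTCOME = L1-HIT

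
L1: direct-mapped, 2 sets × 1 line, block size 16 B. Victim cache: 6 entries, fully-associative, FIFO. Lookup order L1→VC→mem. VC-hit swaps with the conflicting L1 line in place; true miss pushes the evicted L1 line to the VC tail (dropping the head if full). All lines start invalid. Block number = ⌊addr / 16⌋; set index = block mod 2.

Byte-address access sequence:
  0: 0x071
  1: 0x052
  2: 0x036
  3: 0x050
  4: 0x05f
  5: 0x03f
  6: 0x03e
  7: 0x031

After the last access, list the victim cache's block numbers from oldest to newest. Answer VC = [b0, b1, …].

#0 0x71→b7/s1 MISS; vc=[]
#1 0x52→b5/s1 MISS; vc=[7]
#2 0x36→b3/s1 MISS; vc=[7,5]
#3 0x50→b5/s1 VC-HIT; vc=[7,3]
#4 0x5f→b5/s1 L1-HIT; vc=[7,3]
#5 0x3f→b3/s1 VC-HIT; vc=[7,5]
#6 0x3e→b3/s1 L1-HIT; vc=[7,5]
#7 0x31→b3/s1 L1-HIT; vc=[7,5]

VC = [7, 5]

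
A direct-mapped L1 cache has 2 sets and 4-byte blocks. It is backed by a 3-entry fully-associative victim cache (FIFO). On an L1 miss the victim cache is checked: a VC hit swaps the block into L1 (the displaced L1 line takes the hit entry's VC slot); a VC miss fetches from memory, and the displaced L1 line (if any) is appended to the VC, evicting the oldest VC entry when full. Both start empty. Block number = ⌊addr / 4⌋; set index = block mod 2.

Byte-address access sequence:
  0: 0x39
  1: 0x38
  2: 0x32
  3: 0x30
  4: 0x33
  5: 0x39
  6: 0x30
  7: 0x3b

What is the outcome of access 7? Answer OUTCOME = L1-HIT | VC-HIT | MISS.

  [0] addr=0x39 blk=14 s=0: MISS | VC []
  [1] addr=0x38 blk=14 s=0: L1-HIT | VC []
  [2] addr=0x32 blk=12 s=0: MISS | VC [14]
  [3] addr=0x30 blk=12 s=0: L1-HIT | VC [14]
  [4] addr=0x33 blk=12 s=0: L1-HIT | VC [14]
  [5] addr=0x39 blk=14 s=0: VC-HIT | VC [12]
  [6] addr=0x30 blk=12 s=0: VC-HIT | VC [14]
  [7] addr=0x3b blk=14 s=0: VC-HIT | VC [12]

OUTCOME = VC-HIT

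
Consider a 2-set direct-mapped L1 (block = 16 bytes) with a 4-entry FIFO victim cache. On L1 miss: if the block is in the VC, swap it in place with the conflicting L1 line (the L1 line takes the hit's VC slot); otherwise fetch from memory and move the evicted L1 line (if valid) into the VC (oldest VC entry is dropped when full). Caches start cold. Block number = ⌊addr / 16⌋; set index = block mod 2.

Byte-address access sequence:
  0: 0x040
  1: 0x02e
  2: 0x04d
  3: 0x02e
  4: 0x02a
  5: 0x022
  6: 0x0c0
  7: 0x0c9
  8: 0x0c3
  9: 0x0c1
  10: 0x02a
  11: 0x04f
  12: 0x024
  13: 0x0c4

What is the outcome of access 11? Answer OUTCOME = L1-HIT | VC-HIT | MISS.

  [0] addr=0x40 blk=4 s=0: MISS | VC []
  [1] addr=0x2e blk=2 s=0: MISS | VC [4]
  [2] addr=0x4d blk=4 s=0: VC-HIT | VC [2]
  [3] addr=0x2e blk=2 s=0: VC-HIT | VC [4]
  [4] addr=0x2a blk=2 s=0: L1-HIT | VC [4]
  [5] addr=0x22 blk=2 s=0: L1-HIT | VC [4]
  [6] addr=0xc0 blk=12 s=0: MISS | VC [4, 2]
  [7] addr=0xc9 blk=12 s=0: L1-HIT | VC [4, 2]
  [8] addr=0xc3 blk=12 s=0: L1-HIT | VC [4, 2]
  [9] addr=0xc1 blk=12 s=0: L1-HIT | VC [4, 2]
  [10] addr=0x2a blk=2 s=0: VC-HIT | VC [4, 12]
  [11] addr=0x4f blk=4 s=0: VC-HIT | VC [2, 12]
  [12] addr=0x24 blk=2 s=0: VC-HIT | VC [4, 12]
  [13] addr=0xc4 blk=12 s=0: VC-HIT | VC [4, 2]

OUTCOME = VC-HIT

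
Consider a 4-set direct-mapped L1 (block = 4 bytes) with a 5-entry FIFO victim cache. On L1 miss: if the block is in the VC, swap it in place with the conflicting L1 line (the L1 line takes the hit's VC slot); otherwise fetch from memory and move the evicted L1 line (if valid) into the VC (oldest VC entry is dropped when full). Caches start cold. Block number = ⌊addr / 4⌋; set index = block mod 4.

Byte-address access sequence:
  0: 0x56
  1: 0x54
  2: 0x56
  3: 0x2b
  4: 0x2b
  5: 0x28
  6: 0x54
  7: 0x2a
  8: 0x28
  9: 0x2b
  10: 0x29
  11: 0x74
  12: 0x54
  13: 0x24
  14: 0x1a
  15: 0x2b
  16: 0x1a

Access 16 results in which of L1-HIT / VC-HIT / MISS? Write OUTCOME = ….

OUTCOME = VC-HIT

#0 0x56→b21/s1 MISS; vc=[]
#1 0x54→b21/s1 L1-HIT; vc=[]
#2 0x56→b21/s1 L1-HIT; vc=[]
#3 0x2b→b10/s2 MISS; vc=[]
#4 0x2b→b10/s2 L1-HIT; vc=[]
#5 0x28→b10/s2 L1-HIT; vc=[]
#6 0x54→b21/s1 L1-HIT; vc=[]
#7 0x2a→b10/s2 L1-HIT; vc=[]
#8 0x28→b10/s2 L1-HIT; vc=[]
#9 0x2b→b10/s2 L1-HIT; vc=[]
#10 0x29→b10/s2 L1-HIT; vc=[]
#11 0x74→b29/s1 MISS; vc=[21]
#12 0x54→b21/s1 VC-HIT; vc=[29]
#13 0x24→b9/s1 MISS; vc=[29,21]
#14 0x1a→b6/s2 MISS; vc=[29,21,10]
#15 0x2b→b10/s2 VC-HIT; vc=[29,21,6]
#16 0x1a→b6/s2 VC-HIT; vc=[29,21,10]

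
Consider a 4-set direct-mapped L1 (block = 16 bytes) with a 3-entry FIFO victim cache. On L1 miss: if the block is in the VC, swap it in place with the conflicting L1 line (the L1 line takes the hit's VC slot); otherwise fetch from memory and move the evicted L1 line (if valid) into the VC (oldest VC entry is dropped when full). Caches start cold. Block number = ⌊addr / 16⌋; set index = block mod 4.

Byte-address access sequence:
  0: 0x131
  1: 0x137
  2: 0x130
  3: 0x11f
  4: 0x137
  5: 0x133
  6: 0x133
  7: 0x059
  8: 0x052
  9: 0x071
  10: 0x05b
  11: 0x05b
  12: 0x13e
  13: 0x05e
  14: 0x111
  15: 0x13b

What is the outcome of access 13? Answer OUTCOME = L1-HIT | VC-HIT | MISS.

OUTCOME = L1-HIT

#0 0x131→b19/s3 MISS; vc=[]
#1 0x137→b19/s3 L1-HIT; vc=[]
#2 0x130→b19/s3 L1-HIT; vc=[]
#3 0x11f→b17/s1 MISS; vc=[]
#4 0x137→b19/s3 L1-HIT; vc=[]
#5 0x133→b19/s3 L1-HIT; vc=[]
#6 0x133→b19/s3 L1-HIT; vc=[]
#7 0x59→b5/s1 MISS; vc=[17]
#8 0x52→b5/s1 L1-HIT; vc=[17]
#9 0x71→b7/s3 MISS; vc=[17,19]
#10 0x5b→b5/s1 L1-HIT; vc=[17,19]
#11 0x5b→b5/s1 L1-HIT; vc=[17,19]
#12 0x13e→b19/s3 VC-HIT; vc=[17,7]
#13 0x5e→b5/s1 L1-HIT; vc=[17,7]
#14 0x111→b17/s1 VC-HIT; vc=[5,7]
#15 0x13b→b19/s3 L1-HIT; vc=[5,7]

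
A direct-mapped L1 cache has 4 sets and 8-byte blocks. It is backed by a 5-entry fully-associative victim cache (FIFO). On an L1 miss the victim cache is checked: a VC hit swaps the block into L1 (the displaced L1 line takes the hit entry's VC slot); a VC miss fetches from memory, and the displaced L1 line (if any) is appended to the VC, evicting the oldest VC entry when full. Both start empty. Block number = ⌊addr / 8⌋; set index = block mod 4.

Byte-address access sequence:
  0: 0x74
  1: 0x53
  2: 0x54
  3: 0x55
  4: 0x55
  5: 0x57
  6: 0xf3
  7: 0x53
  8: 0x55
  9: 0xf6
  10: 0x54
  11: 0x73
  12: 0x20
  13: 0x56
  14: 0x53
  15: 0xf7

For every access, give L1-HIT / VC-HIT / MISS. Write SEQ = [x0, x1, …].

SEQ = [MISS, MISS, L1-HIT, L1-HIT, L1-HIT, L1-HIT, MISS, VC-HIT, L1-HIT, VC-HIT, VC-HIT, VC-HIT, MISS, VC-HIT, L1-HIT, VC-HIT]

0: 0x74 (blk 14, set 2) → MISS  vc=[]
1: 0x53 (blk 10, set 2) → MISS  vc=[14]
2: 0x54 (blk 10, set 2) → L1-HIT  vc=[14]
3: 0x55 (blk 10, set 2) → L1-HIT  vc=[14]
4: 0x55 (blk 10, set 2) → L1-HIT  vc=[14]
5: 0x57 (blk 10, set 2) → L1-HIT  vc=[14]
6: 0xf3 (blk 30, set 2) → MISS  vc=[14, 10]
7: 0x53 (blk 10, set 2) → VC-HIT  vc=[14, 30]
8: 0x55 (blk 10, set 2) → L1-HIT  vc=[14, 30]
9: 0xf6 (blk 30, set 2) → VC-HIT  vc=[14, 10]
10: 0x54 (blk 10, set 2) → VC-HIT  vc=[14, 30]
11: 0x73 (blk 14, set 2) → VC-HIT  vc=[10, 30]
12: 0x20 (blk 4, set 0) → MISS  vc=[10, 30]
13: 0x56 (blk 10, set 2) → VC-HIT  vc=[14, 30]
14: 0x53 (blk 10, set 2) → L1-HIT  vc=[14, 30]
15: 0xf7 (blk 30, set 2) → VC-HIT  vc=[14, 10]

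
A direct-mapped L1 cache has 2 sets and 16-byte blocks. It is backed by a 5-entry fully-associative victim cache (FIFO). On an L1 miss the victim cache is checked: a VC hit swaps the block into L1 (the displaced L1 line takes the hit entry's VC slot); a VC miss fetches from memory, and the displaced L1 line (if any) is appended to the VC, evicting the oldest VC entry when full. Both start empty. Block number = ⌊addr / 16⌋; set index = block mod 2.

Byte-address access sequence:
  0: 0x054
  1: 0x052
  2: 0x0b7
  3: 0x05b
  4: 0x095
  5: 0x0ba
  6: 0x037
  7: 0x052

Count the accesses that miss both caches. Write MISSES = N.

0: 0x54 (blk 5, set 1) → MISS  vc=[]
1: 0x52 (blk 5, set 1) → L1-HIT  vc=[]
2: 0xb7 (blk 11, set 1) → MISS  vc=[5]
3: 0x5b (blk 5, set 1) → VC-HIT  vc=[11]
4: 0x95 (blk 9, set 1) → MISS  vc=[11, 5]
5: 0xba (blk 11, set 1) → VC-HIT  vc=[9, 5]
6: 0x37 (blk 3, set 1) → MISS  vc=[9, 5, 11]
7: 0x52 (blk 5, set 1) → VC-HIT  vc=[9, 3, 11]

MISSES = 4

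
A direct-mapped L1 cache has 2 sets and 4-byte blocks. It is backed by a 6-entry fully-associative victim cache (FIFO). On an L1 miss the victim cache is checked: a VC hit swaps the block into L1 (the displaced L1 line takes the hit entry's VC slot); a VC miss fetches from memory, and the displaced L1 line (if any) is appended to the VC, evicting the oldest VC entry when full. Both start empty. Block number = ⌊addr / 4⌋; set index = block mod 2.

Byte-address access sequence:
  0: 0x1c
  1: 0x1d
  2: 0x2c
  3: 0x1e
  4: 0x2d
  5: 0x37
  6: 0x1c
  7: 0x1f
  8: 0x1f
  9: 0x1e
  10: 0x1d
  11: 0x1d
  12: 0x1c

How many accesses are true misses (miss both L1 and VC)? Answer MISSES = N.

MISSES = 3

0: 0x1c (blk 7, set 1) → MISS  vc=[]
1: 0x1d (blk 7, set 1) → L1-HIT  vc=[]
2: 0x2c (blk 11, set 1) → MISS  vc=[7]
3: 0x1e (blk 7, set 1) → VC-HIT  vc=[11]
4: 0x2d (blk 11, set 1) → VC-HIT  vc=[7]
5: 0x37 (blk 13, set 1) → MISS  vc=[7, 11]
6: 0x1c (blk 7, set 1) → VC-HIT  vc=[13, 11]
7: 0x1f (blk 7, set 1) → L1-HIT  vc=[13, 11]
8: 0x1f (blk 7, set 1) → L1-HIT  vc=[13, 11]
9: 0x1e (blk 7, set 1) → L1-HIT  vc=[13, 11]
10: 0x1d (blk 7, set 1) → L1-HIT  vc=[13, 11]
11: 0x1d (blk 7, set 1) → L1-HIT  vc=[13, 11]
12: 0x1c (blk 7, set 1) → L1-HIT  vc=[13, 11]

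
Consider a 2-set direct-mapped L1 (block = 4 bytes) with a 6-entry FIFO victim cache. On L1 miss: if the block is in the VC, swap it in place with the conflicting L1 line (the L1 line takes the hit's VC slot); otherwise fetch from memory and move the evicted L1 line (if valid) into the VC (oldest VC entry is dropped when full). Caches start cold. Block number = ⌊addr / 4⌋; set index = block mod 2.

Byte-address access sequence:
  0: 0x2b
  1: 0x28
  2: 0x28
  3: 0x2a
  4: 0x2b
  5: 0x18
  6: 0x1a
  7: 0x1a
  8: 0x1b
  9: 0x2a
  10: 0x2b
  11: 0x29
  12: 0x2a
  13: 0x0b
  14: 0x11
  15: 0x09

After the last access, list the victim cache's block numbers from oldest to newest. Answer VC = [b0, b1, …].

0: 0x2b (blk 10, set 0) → MISS  vc=[]
1: 0x28 (blk 10, set 0) → L1-HIT  vc=[]
2: 0x28 (blk 10, set 0) → L1-HIT  vc=[]
3: 0x2a (blk 10, set 0) → L1-HIT  vc=[]
4: 0x2b (blk 10, set 0) → L1-HIT  vc=[]
5: 0x18 (blk 6, set 0) → MISS  vc=[10]
6: 0x1a (blk 6, set 0) → L1-HIT  vc=[10]
7: 0x1a (blk 6, set 0) → L1-HIT  vc=[10]
8: 0x1b (blk 6, set 0) → L1-HIT  vc=[10]
9: 0x2a (blk 10, set 0) → VC-HIT  vc=[6]
10: 0x2b (blk 10, set 0) → L1-HIT  vc=[6]
11: 0x29 (blk 10, set 0) → L1-HIT  vc=[6]
12: 0x2a (blk 10, set 0) → L1-HIT  vc=[6]
13: 0xb (blk 2, set 0) → MISS  vc=[6, 10]
14: 0x11 (blk 4, set 0) → MISS  vc=[6, 10, 2]
15: 0x9 (blk 2, set 0) → VC-HIT  vc=[6, 10, 4]

VC = [6, 10, 4]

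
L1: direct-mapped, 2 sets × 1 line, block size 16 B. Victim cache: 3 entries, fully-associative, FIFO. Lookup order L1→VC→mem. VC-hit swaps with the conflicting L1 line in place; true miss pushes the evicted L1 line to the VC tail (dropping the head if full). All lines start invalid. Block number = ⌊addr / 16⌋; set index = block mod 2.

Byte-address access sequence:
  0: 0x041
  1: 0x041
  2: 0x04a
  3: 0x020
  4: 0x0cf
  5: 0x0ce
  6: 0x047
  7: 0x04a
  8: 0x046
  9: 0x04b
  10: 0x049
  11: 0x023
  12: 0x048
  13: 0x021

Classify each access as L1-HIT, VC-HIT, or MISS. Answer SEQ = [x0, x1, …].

  [0] addr=0x41 blk=4 s=0: MISS | VC []
  [1] addr=0x41 blk=4 s=0: L1-HIT | VC []
  [2] addr=0x4a blk=4 s=0: L1-HIT | VC []
  [3] addr=0x20 blk=2 s=0: MISS | VC [4]
  [4] addr=0xcf blk=12 s=0: MISS | VC [4, 2]
  [5] addr=0xce blk=12 s=0: L1-HIT | VC [4, 2]
  [6] addr=0x47 blk=4 s=0: VC-HIT | VC [12, 2]
  [7] addr=0x4a blk=4 s=0: L1-HIT | VC [12, 2]
  [8] addr=0x46 blk=4 s=0: L1-HIT | VC [12, 2]
  [9] addr=0x4b blk=4 s=0: L1-HIT | VC [12, 2]
  [10] addr=0x49 blk=4 s=0: L1-HIT | VC [12, 2]
  [11] addr=0x23 blk=2 s=0: VC-HIT | VC [12, 4]
  [12] addr=0x48 blk=4 s=0: VC-HIT | VC [12, 2]
  [13] addr=0x21 blk=2 s=0: VC-HIT | VC [12, 4]

SEQ = [MISS, L1-HIT, L1-HIT, MISS, MISS, L1-HIT, VC-HIT, L1-HIT, L1-HIT, L1-HIT, L1-HIT, VC-HIT, VC-HIT, VC-HIT]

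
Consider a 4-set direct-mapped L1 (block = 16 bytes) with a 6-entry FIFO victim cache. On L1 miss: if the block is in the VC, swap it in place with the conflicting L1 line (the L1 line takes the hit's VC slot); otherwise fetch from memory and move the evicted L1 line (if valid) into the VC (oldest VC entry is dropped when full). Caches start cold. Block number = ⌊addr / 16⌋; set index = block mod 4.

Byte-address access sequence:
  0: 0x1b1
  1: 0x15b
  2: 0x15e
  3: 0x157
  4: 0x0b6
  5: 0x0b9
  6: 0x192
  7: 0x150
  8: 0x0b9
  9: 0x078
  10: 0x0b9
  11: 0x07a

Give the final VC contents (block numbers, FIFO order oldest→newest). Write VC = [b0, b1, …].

#0 0x1b1→b27/s3 MISS; vc=[]
#1 0x15b→b21/s1 MISS; vc=[]
#2 0x15e→b21/s1 L1-HIT; vc=[]
#3 0x157→b21/s1 L1-HIT; vc=[]
#4 0xb6→b11/s3 MISS; vc=[27]
#5 0xb9→b11/s3 L1-HIT; vc=[27]
#6 0x192→b25/s1 MISS; vc=[27,21]
#7 0x150→b21/s1 VC-HIT; vc=[27,25]
#8 0xb9→b11/s3 L1-HIT; vc=[27,25]
#9 0x78→b7/s3 MISS; vc=[27,25,11]
#10 0xb9→b11/s3 VC-HIT; vc=[27,25,7]
#11 0x7a→b7/s3 VC-HIT; vc=[27,25,11]

VC = [27, 25, 11]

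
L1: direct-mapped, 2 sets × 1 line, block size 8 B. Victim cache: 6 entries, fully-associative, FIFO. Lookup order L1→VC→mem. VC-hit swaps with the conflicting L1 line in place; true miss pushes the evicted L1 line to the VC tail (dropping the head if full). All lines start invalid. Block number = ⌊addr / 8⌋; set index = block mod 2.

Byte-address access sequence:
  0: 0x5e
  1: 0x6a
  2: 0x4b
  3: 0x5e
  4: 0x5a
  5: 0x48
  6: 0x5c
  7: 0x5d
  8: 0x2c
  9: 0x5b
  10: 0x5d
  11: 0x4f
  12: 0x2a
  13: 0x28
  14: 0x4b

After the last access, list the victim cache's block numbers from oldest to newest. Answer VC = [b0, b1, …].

VC = [11, 13, 5]

0: 0x5e (blk 11, set 1) → MISS  vc=[]
1: 0x6a (blk 13, set 1) → MISS  vc=[11]
2: 0x4b (blk 9, set 1) → MISS  vc=[11, 13]
3: 0x5e (blk 11, set 1) → VC-HIT  vc=[9, 13]
4: 0x5a (blk 11, set 1) → L1-HIT  vc=[9, 13]
5: 0x48 (blk 9, set 1) → VC-HIT  vc=[11, 13]
6: 0x5c (blk 11, set 1) → VC-HIT  vc=[9, 13]
7: 0x5d (blk 11, set 1) → L1-HIT  vc=[9, 13]
8: 0x2c (blk 5, set 1) → MISS  vc=[9, 13, 11]
9: 0x5b (blk 11, set 1) → VC-HIT  vc=[9, 13, 5]
10: 0x5d (blk 11, set 1) → L1-HIT  vc=[9, 13, 5]
11: 0x4f (blk 9, set 1) → VC-HIT  vc=[11, 13, 5]
12: 0x2a (blk 5, set 1) → VC-HIT  vc=[11, 13, 9]
13: 0x28 (blk 5, set 1) → L1-HIT  vc=[11, 13, 9]
14: 0x4b (blk 9, set 1) → VC-HIT  vc=[11, 13, 5]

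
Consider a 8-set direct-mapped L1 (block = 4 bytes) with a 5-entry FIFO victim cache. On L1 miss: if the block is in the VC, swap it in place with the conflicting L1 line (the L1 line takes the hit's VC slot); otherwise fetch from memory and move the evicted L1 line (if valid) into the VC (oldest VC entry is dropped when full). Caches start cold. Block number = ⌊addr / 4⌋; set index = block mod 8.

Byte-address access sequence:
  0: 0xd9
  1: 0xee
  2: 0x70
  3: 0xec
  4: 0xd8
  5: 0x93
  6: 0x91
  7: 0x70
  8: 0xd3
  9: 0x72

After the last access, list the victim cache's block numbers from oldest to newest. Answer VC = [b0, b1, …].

0: 0xd9 (blk 54, set 6) → MISS  vc=[]
1: 0xee (blk 59, set 3) → MISS  vc=[]
2: 0x70 (blk 28, set 4) → MISS  vc=[]
3: 0xec (blk 59, set 3) → L1-HIT  vc=[]
4: 0xd8 (blk 54, set 6) → L1-HIT  vc=[]
5: 0x93 (blk 36, set 4) → MISS  vc=[28]
6: 0x91 (blk 36, set 4) → L1-HIT  vc=[28]
7: 0x70 (blk 28, set 4) → VC-HIT  vc=[36]
8: 0xd3 (blk 52, set 4) → MISS  vc=[36, 28]
9: 0x72 (blk 28, set 4) → VC-HIT  vc=[36, 52]

VC = [36, 52]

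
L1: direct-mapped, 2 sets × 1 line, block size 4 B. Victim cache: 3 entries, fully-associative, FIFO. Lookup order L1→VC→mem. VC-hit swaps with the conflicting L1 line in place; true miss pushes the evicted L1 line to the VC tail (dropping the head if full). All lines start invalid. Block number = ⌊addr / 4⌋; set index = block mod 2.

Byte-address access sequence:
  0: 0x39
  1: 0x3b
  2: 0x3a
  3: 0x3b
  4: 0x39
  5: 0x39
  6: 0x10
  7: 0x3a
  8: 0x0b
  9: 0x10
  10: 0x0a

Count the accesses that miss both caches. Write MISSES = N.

MISSES = 3

0: 0x39 (blk 14, set 0) → MISS  vc=[]
1: 0x3b (blk 14, set 0) → L1-HIT  vc=[]
2: 0x3a (blk 14, set 0) → L1-HIT  vc=[]
3: 0x3b (blk 14, set 0) → L1-HIT  vc=[]
4: 0x39 (blk 14, set 0) → L1-HIT  vc=[]
5: 0x39 (blk 14, set 0) → L1-HIT  vc=[]
6: 0x10 (blk 4, set 0) → MISS  vc=[14]
7: 0x3a (blk 14, set 0) → VC-HIT  vc=[4]
8: 0xb (blk 2, set 0) → MISS  vc=[4, 14]
9: 0x10 (blk 4, set 0) → VC-HIT  vc=[2, 14]
10: 0xa (blk 2, set 0) → VC-HIT  vc=[4, 14]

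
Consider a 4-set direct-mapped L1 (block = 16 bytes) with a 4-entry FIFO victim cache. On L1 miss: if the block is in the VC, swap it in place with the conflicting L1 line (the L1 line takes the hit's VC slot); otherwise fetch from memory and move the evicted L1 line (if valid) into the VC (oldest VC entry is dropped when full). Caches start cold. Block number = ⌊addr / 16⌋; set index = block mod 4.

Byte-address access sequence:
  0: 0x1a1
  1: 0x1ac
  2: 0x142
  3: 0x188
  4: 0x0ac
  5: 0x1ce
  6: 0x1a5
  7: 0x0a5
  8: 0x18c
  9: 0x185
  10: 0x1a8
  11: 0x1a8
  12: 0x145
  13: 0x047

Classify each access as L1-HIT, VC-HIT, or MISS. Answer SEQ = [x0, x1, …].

SEQ = [MISS, L1-HIT, MISS, MISS, MISS, MISS, VC-HIT, VC-HIT, VC-HIT, L1-HIT, VC-HIT, L1-HIT, VC-HIT, MISS]

0: 0x1a1 (blk 26, set 2) → MISS  vc=[]
1: 0x1ac (blk 26, set 2) → L1-HIT  vc=[]
2: 0x142 (blk 20, set 0) → MISS  vc=[]
3: 0x188 (blk 24, set 0) → MISS  vc=[20]
4: 0xac (blk 10, set 2) → MISS  vc=[20, 26]
5: 0x1ce (blk 28, set 0) → MISS  vc=[20, 26, 24]
6: 0x1a5 (blk 26, set 2) → VC-HIT  vc=[20, 10, 24]
7: 0xa5 (blk 10, set 2) → VC-HIT  vc=[20, 26, 24]
8: 0x18c (blk 24, set 0) → VC-HIT  vc=[20, 26, 28]
9: 0x185 (blk 24, set 0) → L1-HIT  vc=[20, 26, 28]
10: 0x1a8 (blk 26, set 2) → VC-HIT  vc=[20, 10, 28]
11: 0x1a8 (blk 26, set 2) → L1-HIT  vc=[20, 10, 28]
12: 0x145 (blk 20, set 0) → VC-HIT  vc=[24, 10, 28]
13: 0x47 (blk 4, set 0) → MISS  vc=[24, 10, 28, 20]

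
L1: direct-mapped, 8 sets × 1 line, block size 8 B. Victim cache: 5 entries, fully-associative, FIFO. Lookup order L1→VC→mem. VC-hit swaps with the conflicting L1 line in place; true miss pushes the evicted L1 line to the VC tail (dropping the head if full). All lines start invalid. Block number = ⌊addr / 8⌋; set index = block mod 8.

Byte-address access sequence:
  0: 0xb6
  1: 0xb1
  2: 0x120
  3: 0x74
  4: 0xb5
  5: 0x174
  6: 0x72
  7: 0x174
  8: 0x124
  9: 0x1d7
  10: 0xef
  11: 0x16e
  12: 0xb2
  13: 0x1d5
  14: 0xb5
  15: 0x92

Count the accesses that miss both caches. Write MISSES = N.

0: 0xb6 (blk 22, set 6) → MISS  vc=[]
1: 0xb1 (blk 22, set 6) → L1-HIT  vc=[]
2: 0x120 (blk 36, set 4) → MISS  vc=[]
3: 0x74 (blk 14, set 6) → MISS  vc=[22]
4: 0xb5 (blk 22, set 6) → VC-HIT  vc=[14]
5: 0x174 (blk 46, set 6) → MISS  vc=[14, 22]
6: 0x72 (blk 14, set 6) → VC-HIT  vc=[46, 22]
7: 0x174 (blk 46, set 6) → VC-HIT  vc=[14, 22]
8: 0x124 (blk 36, set 4) → L1-HIT  vc=[14, 22]
9: 0x1d7 (blk 58, set 2) → MISS  vc=[14, 22]
10: 0xef (blk 29, set 5) → MISS  vc=[14, 22]
11: 0x16e (blk 45, set 5) → MISS  vc=[14, 22, 29]
12: 0xb2 (blk 22, set 6) → VC-HIT  vc=[14, 46, 29]
13: 0x1d5 (blk 58, set 2) → L1-HIT  vc=[14, 46, 29]
14: 0xb5 (blk 22, set 6) → L1-HIT  vc=[14, 46, 29]
15: 0x92 (blk 18, set 2) → MISS  vc=[14, 46, 29, 58]

MISSES = 8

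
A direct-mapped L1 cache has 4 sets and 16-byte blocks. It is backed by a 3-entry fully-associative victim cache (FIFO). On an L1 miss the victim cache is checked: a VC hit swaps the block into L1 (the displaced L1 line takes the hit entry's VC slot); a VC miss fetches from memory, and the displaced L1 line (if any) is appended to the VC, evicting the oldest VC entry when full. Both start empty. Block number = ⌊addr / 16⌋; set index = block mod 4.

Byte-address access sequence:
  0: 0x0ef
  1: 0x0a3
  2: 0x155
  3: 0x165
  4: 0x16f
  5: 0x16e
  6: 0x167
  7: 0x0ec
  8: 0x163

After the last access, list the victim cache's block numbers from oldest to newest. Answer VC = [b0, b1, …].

  [0] addr=0xef blk=14 s=2: MISS | VC []
  [1] addr=0xa3 blk=10 s=2: MISS | VC [14]
  [2] addr=0x155 blk=21 s=1: MISS | VC [14]
  [3] addr=0x165 blk=22 s=2: MISS | VC [14, 10]
  [4] addr=0x16f blk=22 s=2: L1-HIT | VC [14, 10]
  [5] addr=0x16e blk=22 s=2: L1-HIT | VC [14, 10]
  [6] addr=0x167 blk=22 s=2: L1-HIT | VC [14, 10]
  [7] addr=0xec blk=14 s=2: VC-HIT | VC [22, 10]
  [8] addr=0x163 blk=22 s=2: VC-HIT | VC [14, 10]

VC = [14, 10]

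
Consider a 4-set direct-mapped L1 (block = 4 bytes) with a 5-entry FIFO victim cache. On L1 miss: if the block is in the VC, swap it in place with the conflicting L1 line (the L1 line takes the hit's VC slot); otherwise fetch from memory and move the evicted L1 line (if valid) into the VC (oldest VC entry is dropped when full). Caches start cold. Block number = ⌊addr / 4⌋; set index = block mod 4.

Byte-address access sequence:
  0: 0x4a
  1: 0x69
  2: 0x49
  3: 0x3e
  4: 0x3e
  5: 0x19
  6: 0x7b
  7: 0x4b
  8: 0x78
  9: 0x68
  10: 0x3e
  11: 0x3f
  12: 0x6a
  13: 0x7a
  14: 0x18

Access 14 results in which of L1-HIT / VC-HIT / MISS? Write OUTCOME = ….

#0 0x4a→b18/s2 MISS; vc=[]
#1 0x69→b26/s2 MISS; vc=[18]
#2 0x49→b18/s2 VC-HIT; vc=[26]
#3 0x3e→b15/s3 MISS; vc=[26]
#4 0x3e→b15/s3 L1-HIT; vc=[26]
#5 0x19→b6/s2 MISS; vc=[26,18]
#6 0x7b→b30/s2 MISS; vc=[26,18,6]
#7 0x4b→b18/s2 VC-HIT; vc=[26,30,6]
#8 0x78→b30/s2 VC-HIT; vc=[26,18,6]
#9 0x68→b26/s2 VC-HIT; vc=[30,18,6]
#10 0x3e→b15/s3 L1-HIT; vc=[30,18,6]
#11 0x3f→b15/s3 L1-HIT; vc=[30,18,6]
#12 0x6a→b26/s2 L1-HIT; vc=[30,18,6]
#13 0x7a→b30/s2 VC-HIT; vc=[26,18,6]
#14 0x18→b6/s2 VC-HIT; vc=[26,18,30]

OUTCOME = VC-HIT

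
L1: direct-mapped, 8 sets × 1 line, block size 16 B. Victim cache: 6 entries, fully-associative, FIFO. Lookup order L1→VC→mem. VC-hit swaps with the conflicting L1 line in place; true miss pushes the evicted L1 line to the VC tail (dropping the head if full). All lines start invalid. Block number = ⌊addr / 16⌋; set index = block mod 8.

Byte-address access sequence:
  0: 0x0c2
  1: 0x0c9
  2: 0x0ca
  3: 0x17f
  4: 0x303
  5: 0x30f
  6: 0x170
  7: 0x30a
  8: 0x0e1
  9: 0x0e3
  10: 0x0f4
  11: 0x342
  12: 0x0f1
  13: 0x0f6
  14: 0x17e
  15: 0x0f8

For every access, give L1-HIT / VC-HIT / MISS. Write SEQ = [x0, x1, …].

#0 0xc2→b12/s4 MISS; vc=[]
#1 0xc9→b12/s4 L1-HIT; vc=[]
#2 0xca→b12/s4 L1-HIT; vc=[]
#3 0x17f→b23/s7 MISS; vc=[]
#4 0x303→b48/s0 MISS; vc=[]
#5 0x30f→b48/s0 L1-HIT; vc=[]
#6 0x170→b23/s7 L1-HIT; vc=[]
#7 0x30a→b48/s0 L1-HIT; vc=[]
#8 0xe1→b14/s6 MISS; vc=[]
#9 0xe3→b14/s6 L1-HIT; vc=[]
#10 0xf4→b15/s7 MISS; vc=[23]
#11 0x342→b52/s4 MISS; vc=[23,12]
#12 0xf1→b15/s7 L1-HIT; vc=[23,12]
#13 0xf6→b15/s7 L1-HIT; vc=[23,12]
#14 0x17e→b23/s7 VC-HIT; vc=[15,12]
#15 0xf8→b15/s7 VC-HIT; vc=[23,12]

SEQ = [MISS, L1-HIT, L1-HIT, MISS, MISS, L1-HIT, L1-HIT, L1-HIT, MISS, L1-HIT, MISS, MISS, L1-HIT, L1-HIT, VC-HIT, VC-HIT]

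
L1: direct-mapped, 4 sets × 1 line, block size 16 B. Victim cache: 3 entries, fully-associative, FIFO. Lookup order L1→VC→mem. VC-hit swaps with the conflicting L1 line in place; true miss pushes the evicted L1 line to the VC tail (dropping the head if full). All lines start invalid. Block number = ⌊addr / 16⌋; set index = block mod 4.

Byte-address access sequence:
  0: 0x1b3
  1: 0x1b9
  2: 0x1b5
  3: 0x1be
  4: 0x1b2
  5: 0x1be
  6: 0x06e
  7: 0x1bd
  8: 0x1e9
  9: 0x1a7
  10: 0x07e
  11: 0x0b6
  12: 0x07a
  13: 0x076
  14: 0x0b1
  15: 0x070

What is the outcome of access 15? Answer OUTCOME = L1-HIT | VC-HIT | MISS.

0: 0x1b3 (blk 27, set 3) → MISS  vc=[]
1: 0x1b9 (blk 27, set 3) → L1-HIT  vc=[]
2: 0x1b5 (blk 27, set 3) → L1-HIT  vc=[]
3: 0x1be (blk 27, set 3) → L1-HIT  vc=[]
4: 0x1b2 (blk 27, set 3) → L1-HIT  vc=[]
5: 0x1be (blk 27, set 3) → L1-HIT  vc=[]
6: 0x6e (blk 6, set 2) → MISS  vc=[]
7: 0x1bd (blk 27, set 3) → L1-HIT  vc=[]
8: 0x1e9 (blk 30, set 2) → MISS  vc=[6]
9: 0x1a7 (blk 26, set 2) → MISS  vc=[6, 30]
10: 0x7e (blk 7, set 3) → MISS  vc=[6, 30, 27]
11: 0xb6 (blk 11, set 3) → MISS  vc=[30, 27, 7]
12: 0x7a (blk 7, set 3) → VC-HIT  vc=[30, 27, 11]
13: 0x76 (blk 7, set 3) → L1-HIT  vc=[30, 27, 11]
14: 0xb1 (blk 11, set 3) → VC-HIT  vc=[30, 27, 7]
15: 0x70 (blk 7, set 3) → VC-HIT  vc=[30, 27, 11]

OUTCOME = VC-HIT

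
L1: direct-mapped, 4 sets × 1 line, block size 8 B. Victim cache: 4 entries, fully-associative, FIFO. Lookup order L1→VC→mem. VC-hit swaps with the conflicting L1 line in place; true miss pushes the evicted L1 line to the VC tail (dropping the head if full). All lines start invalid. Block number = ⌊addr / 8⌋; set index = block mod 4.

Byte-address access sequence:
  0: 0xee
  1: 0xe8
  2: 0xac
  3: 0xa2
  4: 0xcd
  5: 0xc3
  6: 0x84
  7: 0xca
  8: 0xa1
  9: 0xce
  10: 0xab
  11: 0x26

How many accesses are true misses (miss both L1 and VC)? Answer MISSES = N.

MISSES = 7

0: 0xee (blk 29, set 1) → MISS  vc=[]
1: 0xe8 (blk 29, set 1) → L1-HIT  vc=[]
2: 0xac (blk 21, set 1) → MISS  vc=[29]
3: 0xa2 (blk 20, set 0) → MISS  vc=[29]
4: 0xcd (blk 25, set 1) → MISS  vc=[29, 21]
5: 0xc3 (blk 24, set 0) → MISS  vc=[29, 21, 20]
6: 0x84 (blk 16, set 0) → MISS  vc=[29, 21, 20, 24]
7: 0xca (blk 25, set 1) → L1-HIT  vc=[29, 21, 20, 24]
8: 0xa1 (blk 20, set 0) → VC-HIT  vc=[29, 21, 16, 24]
9: 0xce (blk 25, set 1) → L1-HIT  vc=[29, 21, 16, 24]
10: 0xab (blk 21, set 1) → VC-HIT  vc=[29, 25, 16, 24]
11: 0x26 (blk 4, set 0) → MISS  vc=[25, 16, 24, 20]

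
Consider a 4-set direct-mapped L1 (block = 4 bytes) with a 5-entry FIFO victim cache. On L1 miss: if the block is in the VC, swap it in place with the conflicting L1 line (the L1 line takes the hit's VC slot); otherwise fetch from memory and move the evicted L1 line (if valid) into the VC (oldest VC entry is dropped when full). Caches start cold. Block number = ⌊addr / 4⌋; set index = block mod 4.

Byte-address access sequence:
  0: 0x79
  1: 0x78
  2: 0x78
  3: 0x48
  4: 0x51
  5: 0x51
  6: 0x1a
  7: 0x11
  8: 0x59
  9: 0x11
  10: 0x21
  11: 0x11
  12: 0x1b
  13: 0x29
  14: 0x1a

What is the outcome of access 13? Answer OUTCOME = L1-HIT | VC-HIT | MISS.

OUTCOME = MISS

0: 0x79 (blk 30, set 2) → MISS  vc=[]
1: 0x78 (blk 30, set 2) → L1-HIT  vc=[]
2: 0x78 (blk 30, set 2) → L1-HIT  vc=[]
3: 0x48 (blk 18, set 2) → MISS  vc=[30]
4: 0x51 (blk 20, set 0) → MISS  vc=[30]
5: 0x51 (blk 20, set 0) → L1-HIT  vc=[30]
6: 0x1a (blk 6, set 2) → MISS  vc=[30, 18]
7: 0x11 (blk 4, set 0) → MISS  vc=[30, 18, 20]
8: 0x59 (blk 22, set 2) → MISS  vc=[30, 18, 20, 6]
9: 0x11 (blk 4, set 0) → L1-HIT  vc=[30, 18, 20, 6]
10: 0x21 (blk 8, set 0) → MISS  vc=[30, 18, 20, 6, 4]
11: 0x11 (blk 4, set 0) → VC-HIT  vc=[30, 18, 20, 6, 8]
12: 0x1b (blk 6, set 2) → VC-HIT  vc=[30, 18, 20, 22, 8]
13: 0x29 (blk 10, set 2) → MISS  vc=[18, 20, 22, 8, 6]
14: 0x1a (blk 6, set 2) → VC-HIT  vc=[18, 20, 22, 8, 10]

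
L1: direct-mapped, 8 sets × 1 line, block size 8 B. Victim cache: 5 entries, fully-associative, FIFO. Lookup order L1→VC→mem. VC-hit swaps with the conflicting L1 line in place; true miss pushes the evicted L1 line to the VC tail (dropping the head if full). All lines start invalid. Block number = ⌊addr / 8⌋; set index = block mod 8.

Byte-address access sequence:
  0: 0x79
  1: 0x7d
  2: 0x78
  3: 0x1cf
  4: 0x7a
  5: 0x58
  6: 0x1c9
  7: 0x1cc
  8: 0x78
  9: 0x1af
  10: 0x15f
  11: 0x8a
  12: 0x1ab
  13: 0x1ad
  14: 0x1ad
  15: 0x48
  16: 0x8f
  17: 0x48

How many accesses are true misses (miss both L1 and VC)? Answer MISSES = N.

MISSES = 7

#0 0x79→b15/s7 MISS; vc=[]
#1 0x7d→b15/s7 L1-HIT; vc=[]
#2 0x78→b15/s7 L1-HIT; vc=[]
#3 0x1cf→b57/s1 MISS; vc=[]
#4 0x7a→b15/s7 L1-HIT; vc=[]
#5 0x58→b11/s3 MISS; vc=[]
#6 0x1c9→b57/s1 L1-HIT; vc=[]
#7 0x1cc→b57/s1 L1-HIT; vc=[]
#8 0x78→b15/s7 L1-HIT; vc=[]
#9 0x1af→b53/s5 MISS; vc=[]
#10 0x15f→b43/s3 MISS; vc=[11]
#11 0x8a→b17/s1 MISS; vc=[11,57]
#12 0x1ab→b53/s5 L1-HIT; vc=[11,57]
#13 0x1ad→b53/s5 L1-HIT; vc=[11,57]
#14 0x1ad→b53/s5 L1-HIT; vc=[11,57]
#15 0x48→b9/s1 MISS; vc=[11,57,17]
#16 0x8f→b17/s1 VC-HIT; vc=[11,57,9]
#17 0x48→b9/s1 VC-HIT; vc=[11,57,17]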